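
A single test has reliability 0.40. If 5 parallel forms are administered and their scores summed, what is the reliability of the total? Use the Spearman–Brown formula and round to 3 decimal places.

ρ_k = kρ / (1 + (k−1)ρ) = 5·0.40 / (1 + 4·0.40) = 2.000 / 2.600 = 0.769.

0.769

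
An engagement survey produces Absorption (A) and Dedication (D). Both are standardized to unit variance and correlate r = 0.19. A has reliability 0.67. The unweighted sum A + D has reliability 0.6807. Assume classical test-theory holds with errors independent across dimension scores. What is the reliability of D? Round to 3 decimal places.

Var(A+D) = 2 + 2·0.19 = 2.380.
True-score variance = ρ_A + ρ_D + 2·0.19, so 0.6807 = (0.67 + ρ_D + 0.38) / 2.380.
ρ_D = 0.6807·2.380 − 0.67 − 0.38 = 0.570.

0.570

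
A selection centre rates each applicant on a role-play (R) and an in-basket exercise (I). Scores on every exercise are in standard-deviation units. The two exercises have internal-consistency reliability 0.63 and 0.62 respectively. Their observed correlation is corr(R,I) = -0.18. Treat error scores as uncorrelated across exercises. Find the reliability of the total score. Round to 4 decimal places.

0.5427

Var(R+I) = 2 + 2·[(-0.18)] = 2 − 0.36 = 1.64.
With uncorrelated errors the cross-covariances are all true-score covariance, so they carry over unchanged; only the diagonal terms shrink to ρᵢσᵢ².
True-score variance = [0.63 + 0.62] − 0.36 = 1.25 − 0.36 = 0.89.
Reliability = 0.89 / 1.64 = 0.5427.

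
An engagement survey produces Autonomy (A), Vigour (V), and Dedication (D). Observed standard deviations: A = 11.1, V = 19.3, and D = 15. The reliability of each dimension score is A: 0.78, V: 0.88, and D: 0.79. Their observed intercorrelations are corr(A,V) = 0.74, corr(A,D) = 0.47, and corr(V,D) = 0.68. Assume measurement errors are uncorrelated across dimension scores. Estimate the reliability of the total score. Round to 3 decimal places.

Var(A+V+D) = 11.1² + 19.3² + 15² + 2·[11.1·19.3·0.74 + 11.1·15·0.47 + 19.3·15·0.68] = 720.7 + 867.29 = 1587.99.
Because errors are independent across components, Cov(Tᵢ,Tⱼ) = Cov(Xᵢ,Xⱼ); the off-diagonal part of the true-score variance is the same as above.
True-score variance = [11.1²·0.78 + 19.3²·0.88 + 15²·0.79] + 867.29 = 601.645 + 867.29 = 1468.94.
Reliability = 1468.94 / 1587.99 = 0.925.

0.925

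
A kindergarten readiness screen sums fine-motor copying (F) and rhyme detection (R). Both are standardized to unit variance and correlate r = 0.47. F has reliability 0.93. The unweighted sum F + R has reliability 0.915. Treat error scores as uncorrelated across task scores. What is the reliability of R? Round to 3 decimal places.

0.820

Var(F+R) = 2 + 2·0.47 = 2.940.
True-score variance = ρ_F + ρ_R + 2·0.47, so 0.915 = (0.93 + ρ_R + 0.94) / 2.940.
ρ_R = 0.915·2.940 − 0.93 − 0.94 = 0.820.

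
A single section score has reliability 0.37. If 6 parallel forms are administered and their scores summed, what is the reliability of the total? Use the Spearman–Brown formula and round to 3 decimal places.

ρ_k = kρ / (1 + (k−1)ρ) = 6·0.37 / (1 + 5·0.37) = 2.220 / 2.850 = 0.779.

0.779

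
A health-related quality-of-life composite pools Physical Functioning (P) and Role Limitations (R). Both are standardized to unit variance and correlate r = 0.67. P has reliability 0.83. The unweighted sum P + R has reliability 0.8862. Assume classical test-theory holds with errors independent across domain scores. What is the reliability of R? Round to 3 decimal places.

0.790

Var(P+R) = 2 + 2·0.67 = 3.340.
True-score variance = ρ_P + ρ_R + 2·0.67, so 0.8862 = (0.83 + ρ_R + 1.34) / 3.340.
ρ_R = 0.8862·3.340 − 0.83 − 1.34 = 0.790.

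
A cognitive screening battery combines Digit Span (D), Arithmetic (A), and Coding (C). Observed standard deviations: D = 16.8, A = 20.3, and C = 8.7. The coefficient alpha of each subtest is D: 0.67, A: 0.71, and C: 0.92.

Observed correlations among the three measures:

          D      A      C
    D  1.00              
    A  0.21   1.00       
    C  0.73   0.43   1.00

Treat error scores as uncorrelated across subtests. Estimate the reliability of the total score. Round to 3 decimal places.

0.829

Var(D+A+C) = 16.8² + 20.3² + 8.7² + 2·[16.8·20.3·0.21 + 16.8·8.7·0.73 + 20.3·8.7·0.43] = 770.02 + 508.515 = 1278.53.
Because errors are independent across components, Cov(Tᵢ,Tⱼ) = Cov(Xᵢ,Xⱼ); the off-diagonal part of the true-score variance is the same as above.
True-score variance = [16.8²·0.67 + 20.3²·0.71 + 8.7²·0.92] + 508.515 = 551.32 + 508.515 = 1059.83.
Reliability = 1059.83 / 1278.53 = 0.829.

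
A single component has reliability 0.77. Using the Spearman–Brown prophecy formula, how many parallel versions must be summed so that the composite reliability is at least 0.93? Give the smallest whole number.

k ≥ ρ*(1−ρ₁)/(ρ₁(1−ρ*)) = 0.93·0.23 / (0.77·0.07) = 3.968.
Smallest integer k = 4.

4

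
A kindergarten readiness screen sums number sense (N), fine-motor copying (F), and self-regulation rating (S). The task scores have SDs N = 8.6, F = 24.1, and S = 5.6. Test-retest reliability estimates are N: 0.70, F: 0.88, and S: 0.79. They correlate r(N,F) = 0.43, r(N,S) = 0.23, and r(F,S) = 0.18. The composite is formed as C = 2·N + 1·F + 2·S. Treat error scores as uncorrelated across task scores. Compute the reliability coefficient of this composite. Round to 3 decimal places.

Var(C) = 2²·8.6² + 24.1² + 2²·5.6² + 2·[2·8.6·24.1·0.43 + 4·8.6·5.6·0.23 + 2·24.1·5.6·0.18] = 1002.09 + 542.273 = 1544.36.
Under uncorrelated errors the observed covariances equal the true-score covariances, so only the own-variance terms attenuate.
True-score variance = [2²·8.6²·0.70 + 24.1²·0.88 + 2²·5.6²·0.79] + 542.273 = 817.298 + 542.273 = 1359.57.
Reliability = 1359.57 / 1544.36 = 0.880.

0.880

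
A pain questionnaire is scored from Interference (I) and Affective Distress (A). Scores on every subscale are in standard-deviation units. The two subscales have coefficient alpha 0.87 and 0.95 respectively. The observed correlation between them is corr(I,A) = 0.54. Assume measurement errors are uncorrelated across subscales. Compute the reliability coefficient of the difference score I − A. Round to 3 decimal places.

0.804

Var(I−A) = 1 + 1 − 2·0.54 = 2 − 1.08 = 0.92.
Because errors are independent across components, Cov(Tᵢ,Tⱼ) = Cov(Xᵢ,Xⱼ); the off-diagonal part of the true-score variance is the same as above.
True-score variance = [0.87 + 0.95] − 1.08 = 1.82 − 1.08 = 0.74.
Reliability = 0.74 / 0.92 = 0.804.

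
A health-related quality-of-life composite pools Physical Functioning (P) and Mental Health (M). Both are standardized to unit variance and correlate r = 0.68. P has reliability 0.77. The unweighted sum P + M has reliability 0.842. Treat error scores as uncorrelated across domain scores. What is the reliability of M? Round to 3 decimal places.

Var(P+M) = 2 + 2·0.68 = 3.360.
True-score variance = ρ_P + ρ_M + 2·0.68, so 0.842 = (0.77 + ρ_M + 1.36) / 3.360.
ρ_M = 0.842·3.360 − 0.77 − 1.36 = 0.699.

0.699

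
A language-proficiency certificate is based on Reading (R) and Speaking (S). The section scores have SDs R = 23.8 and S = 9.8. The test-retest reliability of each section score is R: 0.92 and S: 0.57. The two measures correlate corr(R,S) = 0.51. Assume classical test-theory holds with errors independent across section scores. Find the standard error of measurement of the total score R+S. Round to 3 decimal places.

9.307

Var(total) = 662.48 + 237.905 = 900.385.
True-score variance = 575.868 + 237.905 = 813.772, so reliability = 0.9038.
Error variance = 900.385 − 813.772 = 86.6124; SEM = √86.6124 = 9.307.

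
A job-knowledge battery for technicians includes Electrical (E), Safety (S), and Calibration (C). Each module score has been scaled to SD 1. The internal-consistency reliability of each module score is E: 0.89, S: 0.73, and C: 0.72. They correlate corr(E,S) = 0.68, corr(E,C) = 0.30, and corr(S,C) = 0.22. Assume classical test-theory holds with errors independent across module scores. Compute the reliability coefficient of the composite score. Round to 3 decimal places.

0.878

Var(E+S+C) = 3 + 2·[0.68 + 0.30 + 0.22] = 3 + 2.4 = 5.4.
With uncorrelated errors the cross-covariances are all true-score covariance, so they carry over unchanged; only the diagonal terms shrink to ρᵢσᵢ².
True-score variance = [0.89 + 0.73 + 0.72] + 2.4 = 2.34 + 2.4 = 4.74.
Reliability = 4.74 / 5.4 = 0.878.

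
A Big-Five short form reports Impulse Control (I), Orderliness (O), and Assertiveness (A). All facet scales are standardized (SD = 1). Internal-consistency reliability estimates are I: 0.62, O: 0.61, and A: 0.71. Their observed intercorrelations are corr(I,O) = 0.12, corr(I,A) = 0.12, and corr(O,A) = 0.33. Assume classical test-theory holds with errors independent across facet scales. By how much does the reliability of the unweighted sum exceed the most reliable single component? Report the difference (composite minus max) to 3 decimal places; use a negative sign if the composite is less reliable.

Var(sum) = 3 + 1.14 = 4.14; true-score variance = 1.94 + 1.14 = 3.08; composite reliability = 0.7440.
Max component reliability = 0.7100.
Difference = 0.7440 − 0.7100 = 0.034.

0.034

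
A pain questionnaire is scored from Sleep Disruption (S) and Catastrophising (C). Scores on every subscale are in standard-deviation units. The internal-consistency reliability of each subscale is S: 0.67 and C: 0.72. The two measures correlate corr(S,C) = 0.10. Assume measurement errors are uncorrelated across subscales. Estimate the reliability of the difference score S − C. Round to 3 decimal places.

Var(S−C) = 1 + 1 − 2·0.10 = 2 − 0.2 = 1.8.
With uncorrelated errors the cross-covariances are all true-score covariance, so they carry over unchanged; only the diagonal terms shrink to ρᵢσᵢ².
True-score variance = [0.67 + 0.72] − 0.2 = 1.39 − 0.2 = 1.19.
Reliability = 1.19 / 1.8 = 0.661.

0.661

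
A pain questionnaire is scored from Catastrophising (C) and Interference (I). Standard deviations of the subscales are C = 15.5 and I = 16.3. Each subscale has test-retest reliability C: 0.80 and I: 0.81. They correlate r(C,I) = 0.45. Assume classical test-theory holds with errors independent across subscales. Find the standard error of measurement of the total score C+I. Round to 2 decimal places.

Var(total) = 505.94 + 227.385 = 733.325.
True-score variance = 407.409 + 227.385 = 634.794, so reliability = 0.8656.
Error variance = 733.325 − 634.794 = 98.5311; SEM = √98.5311 = 9.93.

9.93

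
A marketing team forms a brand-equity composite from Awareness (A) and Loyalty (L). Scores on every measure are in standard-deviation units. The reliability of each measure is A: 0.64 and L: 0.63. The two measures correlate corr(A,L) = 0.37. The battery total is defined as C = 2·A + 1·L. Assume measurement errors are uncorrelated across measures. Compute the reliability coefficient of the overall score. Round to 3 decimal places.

0.721

Var(C) = 2² + 1 + 2·[2·0.37] = 5 + 1.48 = 6.48.
Under uncorrelated errors the observed covariances equal the true-score covariances, so only the own-variance terms attenuate.
True-score variance = [2²·0.64 + 0.63] + 1.48 = 3.19 + 1.48 = 4.67.
Reliability = 4.67 / 6.48 = 0.721.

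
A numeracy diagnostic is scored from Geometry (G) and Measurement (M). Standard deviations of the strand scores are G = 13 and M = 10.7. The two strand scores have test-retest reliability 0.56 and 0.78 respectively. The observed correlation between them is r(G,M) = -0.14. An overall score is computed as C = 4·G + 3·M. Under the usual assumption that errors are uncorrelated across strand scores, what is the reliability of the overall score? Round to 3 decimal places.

0.566

Var(C) = 4²·13² + 3²·10.7² + 2·[12·13·10.7·(-0.14)] = 3734.41 − 467.376 = 3267.03.
With uncorrelated errors the cross-covariances are all true-score covariance, so they carry over unchanged; only the diagonal terms shrink to ρᵢσᵢ².
True-score variance = [4²·13²·0.56 + 3²·10.7²·0.78] − 467.376 = 2317.96 − 467.376 = 1850.58.
Reliability = 1850.58 / 3267.03 = 0.566.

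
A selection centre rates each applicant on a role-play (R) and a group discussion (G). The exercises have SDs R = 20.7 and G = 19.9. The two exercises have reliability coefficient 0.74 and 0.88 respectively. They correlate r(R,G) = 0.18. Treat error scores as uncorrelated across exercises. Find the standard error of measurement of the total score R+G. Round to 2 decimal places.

12.61

Var(total) = 824.5 + 148.295 = 972.795.
True-score variance = 665.571 + 148.295 = 813.866, so reliability = 0.8366.
Error variance = 972.795 − 813.866 = 158.929; SEM = √158.929 = 12.61.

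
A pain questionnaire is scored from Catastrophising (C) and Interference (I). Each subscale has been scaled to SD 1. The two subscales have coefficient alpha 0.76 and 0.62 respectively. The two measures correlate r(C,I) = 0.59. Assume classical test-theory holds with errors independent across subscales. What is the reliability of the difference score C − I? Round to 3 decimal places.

Var(C−I) = 1 + 1 − 2·0.59 = 2 − 1.18 = 0.82.
Under uncorrelated errors the observed covariances equal the true-score covariances, so only the own-variance terms attenuate.
True-score variance = [0.76 + 0.62] − 1.18 = 1.38 − 1.18 = 0.2.
Reliability = 0.2 / 0.82 = 0.244.

0.244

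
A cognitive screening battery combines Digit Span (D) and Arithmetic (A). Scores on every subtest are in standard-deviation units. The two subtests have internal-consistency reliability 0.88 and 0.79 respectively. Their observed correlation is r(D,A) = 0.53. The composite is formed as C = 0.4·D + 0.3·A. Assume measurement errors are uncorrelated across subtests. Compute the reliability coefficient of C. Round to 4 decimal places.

0.8990

Var(C) = 0.4² + 0.3² + 2·[0.12·0.53] = 0.25 + 0.1272 = 0.3772.
With uncorrelated errors the cross-covariances are all true-score covariance, so they carry over unchanged; only the diagonal terms shrink to ρᵢσᵢ².
True-score variance = [0.4²·0.88 + 0.3²·0.79] + 0.1272 = 0.2119 + 0.1272 = 0.3391.
Reliability = 0.3391 / 0.3772 = 0.8990.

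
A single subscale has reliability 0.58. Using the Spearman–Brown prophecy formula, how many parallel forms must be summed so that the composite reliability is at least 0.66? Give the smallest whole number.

k ≥ ρ*(1−ρ₁)/(ρ₁(1−ρ*)) = 0.66·0.42 / (0.58·0.34) = 1.406.
Smallest integer k = 2.

2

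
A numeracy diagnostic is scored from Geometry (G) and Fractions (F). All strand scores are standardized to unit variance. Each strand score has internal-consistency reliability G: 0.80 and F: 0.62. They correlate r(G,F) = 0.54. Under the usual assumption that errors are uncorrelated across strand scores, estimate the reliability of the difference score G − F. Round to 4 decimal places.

0.3696

Var(G−F) = 1 + 1 − 2·0.54 = 2 − 1.08 = 0.92.
Because errors are independent across components, Cov(Tᵢ,Tⱼ) = Cov(Xᵢ,Xⱼ); the off-diagonal part of the true-score variance is the same as above.
True-score variance = [0.80 + 0.62] − 1.08 = 1.42 − 1.08 = 0.34.
Reliability = 0.34 / 0.92 = 0.3696.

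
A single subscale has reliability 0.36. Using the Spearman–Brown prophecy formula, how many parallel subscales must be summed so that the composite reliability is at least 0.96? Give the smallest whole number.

k ≥ ρ*(1−ρ₁)/(ρ₁(1−ρ*)) = 0.96·0.64 / (0.36·0.04) = 42.667.
Smallest integer k = 43.

43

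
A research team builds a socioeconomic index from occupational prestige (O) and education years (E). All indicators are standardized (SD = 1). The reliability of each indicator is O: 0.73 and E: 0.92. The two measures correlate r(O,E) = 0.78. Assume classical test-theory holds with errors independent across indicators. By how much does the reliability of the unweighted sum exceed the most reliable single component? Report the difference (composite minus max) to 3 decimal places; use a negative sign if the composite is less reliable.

Var(sum) = 2 + 1.56 = 3.56; true-score variance = 1.65 + 1.56 = 3.21; composite reliability = 0.9017.
Max component reliability = 0.9200.
Difference = 0.9017 − 0.9200 = -0.018.

-0.018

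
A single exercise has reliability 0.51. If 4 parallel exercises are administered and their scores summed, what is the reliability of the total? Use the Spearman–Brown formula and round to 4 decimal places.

0.8063

ρ_k = kρ / (1 + (k−1)ρ) = 4·0.51 / (1 + 3·0.51) = 2.040 / 2.530 = 0.8063.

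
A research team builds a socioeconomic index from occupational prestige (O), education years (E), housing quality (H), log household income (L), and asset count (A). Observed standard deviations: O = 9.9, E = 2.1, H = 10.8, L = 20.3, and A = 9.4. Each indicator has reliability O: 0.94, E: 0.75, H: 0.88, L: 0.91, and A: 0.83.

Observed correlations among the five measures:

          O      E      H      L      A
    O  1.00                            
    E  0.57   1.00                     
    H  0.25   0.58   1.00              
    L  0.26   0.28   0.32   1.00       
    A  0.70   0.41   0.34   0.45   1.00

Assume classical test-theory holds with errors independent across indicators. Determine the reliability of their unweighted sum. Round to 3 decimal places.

Var(O+E+H+L+A) = 9.9² + 2.1² + 10.8² + 20.3² + 9.4² + 2·[9.9·2.1·0.57 + 9.9·10.8·0.25 + 9.9·20.3·0.26 + 9.9·9.4·0.70 + 2.1·10.8·0.58 + 2.1·20.3·0.28 + 2.1·9.4·0.41 + 10.8·20.3·0.32 + 10.8·9.4·0.34 + 20.3·9.4·0.45] = 719.51 + 759.403 = 1478.91.
With uncorrelated errors the cross-covariances are all true-score covariance, so they carry over unchanged; only the diagonal terms shrink to ρᵢσᵢ².
True-score variance = [9.9²·0.94 + 2.1²·0.75 + 10.8²·0.88 + 20.3²·0.91 + 9.4²·0.83] + 759.403 = 646.421 + 759.403 = 1405.82.
Reliability = 1405.82 / 1478.91 = 0.951.

0.951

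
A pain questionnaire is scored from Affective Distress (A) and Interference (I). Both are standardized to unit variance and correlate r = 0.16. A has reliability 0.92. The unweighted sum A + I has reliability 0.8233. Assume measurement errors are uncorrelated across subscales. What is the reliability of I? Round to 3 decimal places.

Var(A+I) = 2 + 2·0.16 = 2.320.
True-score variance = ρ_A + ρ_I + 2·0.16, so 0.8233 = (0.92 + ρ_I + 0.32) / 2.320.
ρ_I = 0.8233·2.320 − 0.92 − 0.32 = 0.670.

0.670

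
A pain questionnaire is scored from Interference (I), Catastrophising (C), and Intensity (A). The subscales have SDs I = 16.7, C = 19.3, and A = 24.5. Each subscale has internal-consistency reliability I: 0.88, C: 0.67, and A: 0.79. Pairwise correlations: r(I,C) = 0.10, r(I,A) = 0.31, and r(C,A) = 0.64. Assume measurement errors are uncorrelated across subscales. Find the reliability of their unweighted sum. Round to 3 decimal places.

Var(I+C+A) = 16.7² + 19.3² + 24.5² + 2·[16.7·19.3·0.10 + 16.7·24.5·0.31 + 19.3·24.5·0.64] = 1251.63 + 923.383 = 2175.01.
With uncorrelated errors the cross-covariances are all true-score covariance, so they carry over unchanged; only the diagonal terms shrink to ρᵢσᵢ².
True-score variance = [16.7²·0.88 + 19.3²·0.67 + 24.5²·0.79] + 923.383 = 969.189 + 923.383 = 1892.57.
Reliability = 1892.57 / 2175.01 = 0.870.

0.870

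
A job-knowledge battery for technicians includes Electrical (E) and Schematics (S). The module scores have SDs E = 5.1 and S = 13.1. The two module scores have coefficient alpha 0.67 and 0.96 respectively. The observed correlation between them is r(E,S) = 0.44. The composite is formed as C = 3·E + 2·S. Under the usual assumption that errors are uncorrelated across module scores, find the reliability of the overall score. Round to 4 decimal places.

Var(C) = 3²·5.1² + 2²·13.1² + 2·[6·5.1·13.1·0.44] = 920.53 + 352.757 = 1273.29.
Because errors are independent across components, Cov(Tᵢ,Tⱼ) = Cov(Xᵢ,Xⱼ); the off-diagonal part of the true-score variance is the same as above.
True-score variance = [3²·5.1²·0.67 + 2²·13.1²·0.96] + 352.757 = 815.823 + 352.757 = 1168.58.
Reliability = 1168.58 / 1273.29 = 0.9178.

0.9178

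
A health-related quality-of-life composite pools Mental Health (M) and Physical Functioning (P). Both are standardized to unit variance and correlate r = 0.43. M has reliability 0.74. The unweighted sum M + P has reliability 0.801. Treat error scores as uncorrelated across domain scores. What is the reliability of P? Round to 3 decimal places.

0.691

Var(M+P) = 2 + 2·0.43 = 2.860.
True-score variance = ρ_M + ρ_P + 2·0.43, so 0.801 = (0.74 + ρ_P + 0.86) / 2.860.
ρ_P = 0.801·2.860 − 0.74 − 0.86 = 0.691.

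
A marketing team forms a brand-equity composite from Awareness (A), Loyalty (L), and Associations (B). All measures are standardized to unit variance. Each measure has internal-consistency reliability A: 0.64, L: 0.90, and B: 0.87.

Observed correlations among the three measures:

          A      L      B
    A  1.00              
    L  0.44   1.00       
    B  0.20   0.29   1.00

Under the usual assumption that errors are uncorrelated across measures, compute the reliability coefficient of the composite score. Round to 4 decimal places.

0.8786

Var(A+L+B) = 3 + 2·[0.44 + 0.20 + 0.29] = 3 + 1.86 = 4.86.
Because errors are independent across components, Cov(Tᵢ,Tⱼ) = Cov(Xᵢ,Xⱼ); the off-diagonal part of the true-score variance is the same as above.
True-score variance = [0.64 + 0.90 + 0.87] + 1.86 = 2.41 + 1.86 = 4.27.
Reliability = 4.27 / 4.86 = 0.8786.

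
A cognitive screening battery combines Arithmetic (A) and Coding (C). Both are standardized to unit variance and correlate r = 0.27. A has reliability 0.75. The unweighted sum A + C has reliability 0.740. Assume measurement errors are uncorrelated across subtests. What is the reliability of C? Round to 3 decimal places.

0.590

Var(A+C) = 2 + 2·0.27 = 2.540.
True-score variance = ρ_A + ρ_C + 2·0.27, so 0.740 = (0.75 + ρ_C + 0.54) / 2.540.
ρ_C = 0.740·2.540 − 0.75 − 0.54 = 0.590.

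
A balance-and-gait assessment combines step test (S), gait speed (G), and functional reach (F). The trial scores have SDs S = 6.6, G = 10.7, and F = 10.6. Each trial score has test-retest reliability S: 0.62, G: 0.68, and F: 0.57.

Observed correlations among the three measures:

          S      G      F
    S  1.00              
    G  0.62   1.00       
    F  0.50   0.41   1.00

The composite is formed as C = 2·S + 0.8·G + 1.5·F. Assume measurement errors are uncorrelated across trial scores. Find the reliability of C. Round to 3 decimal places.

0.794

Var(C) = 2²·6.6² + 0.8²·10.7² + 1.5²·10.6² + 2·[1.6·6.6·10.7·0.62 + 3·6.6·10.6·0.50 + 1.2·10.7·10.6·0.41] = 500.324 + 461.595 = 961.919.
Under uncorrelated errors the observed covariances equal the true-score covariances, so only the own-variance terms attenuate.
True-score variance = [2²·6.6²·0.62 + 0.8²·10.7²·0.68 + 1.5²·10.6²·0.57] + 461.595 = 301.957 + 461.595 = 763.552.
Reliability = 763.552 / 961.919 = 0.794.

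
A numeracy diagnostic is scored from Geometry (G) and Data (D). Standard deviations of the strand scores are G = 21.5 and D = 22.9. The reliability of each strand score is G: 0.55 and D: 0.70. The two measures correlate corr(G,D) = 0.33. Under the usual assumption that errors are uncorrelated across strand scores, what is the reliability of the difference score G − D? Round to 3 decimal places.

Var(G−D) = 21.5² + 22.9² − 2·21.5·22.9·0.33 = 986.66 − 324.951 = 661.709.
Under uncorrelated errors the observed covariances equal the true-score covariances, so only the own-variance terms attenuate.
True-score variance = [21.5²·0.55 + 22.9²·0.70] − 324.951 = 621.324 − 324.951 = 296.373.
Reliability = 296.373 / 661.709 = 0.448.

0.448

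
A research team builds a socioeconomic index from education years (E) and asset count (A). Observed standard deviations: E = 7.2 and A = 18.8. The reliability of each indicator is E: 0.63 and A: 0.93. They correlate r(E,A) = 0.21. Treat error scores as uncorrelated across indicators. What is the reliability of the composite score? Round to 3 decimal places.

Var(E+A) = 7.2² + 18.8² + 2·[7.2·18.8·0.21] = 405.28 + 56.8512 = 462.131.
Because errors are independent across components, Cov(Tᵢ,Tⱼ) = Cov(Xᵢ,Xⱼ); the off-diagonal part of the true-score variance is the same as above.
True-score variance = [7.2²·0.63 + 18.8²·0.93] + 56.8512 = 361.358 + 56.8512 = 418.21.
Reliability = 418.21 / 462.131 = 0.905.

0.905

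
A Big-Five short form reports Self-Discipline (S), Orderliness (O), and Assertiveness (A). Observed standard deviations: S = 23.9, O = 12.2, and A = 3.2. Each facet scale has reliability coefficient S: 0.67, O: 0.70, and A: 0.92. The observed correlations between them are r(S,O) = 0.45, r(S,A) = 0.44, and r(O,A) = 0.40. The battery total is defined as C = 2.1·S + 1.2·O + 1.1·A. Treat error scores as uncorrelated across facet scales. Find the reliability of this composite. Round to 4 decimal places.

Var(C) = 2.1²·23.9² + 1.2²·12.2² + 1.1²·3.2² + 2·[2.52·23.9·12.2·0.45 + 2.31·23.9·3.2·0.44 + 1.32·12.2·3.2·0.40] = 2745.76 + 857.998 = 3603.75.
Because errors are independent across components, Cov(Tᵢ,Tⱼ) = Cov(Xᵢ,Xⱼ); the off-diagonal part of the true-score variance is the same as above.
True-score variance = [2.1²·23.9²·0.67 + 1.2²·12.2²·0.70 + 1.1²·3.2²·0.92] + 857.998 = 1849.18 + 857.998 = 2707.18.
Reliability = 2707.18 / 3603.75 = 0.7512.

0.7512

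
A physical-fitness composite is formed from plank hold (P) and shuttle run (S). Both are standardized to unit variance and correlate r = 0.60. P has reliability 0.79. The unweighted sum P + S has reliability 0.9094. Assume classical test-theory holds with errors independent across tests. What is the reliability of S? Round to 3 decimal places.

Var(P+S) = 2 + 2·0.60 = 3.200.
True-score variance = ρ_P + ρ_S + 2·0.60, so 0.9094 = (0.79 + ρ_S + 1.20) / 3.200.
ρ_S = 0.9094·3.200 − 0.79 − 1.20 = 0.920.

0.920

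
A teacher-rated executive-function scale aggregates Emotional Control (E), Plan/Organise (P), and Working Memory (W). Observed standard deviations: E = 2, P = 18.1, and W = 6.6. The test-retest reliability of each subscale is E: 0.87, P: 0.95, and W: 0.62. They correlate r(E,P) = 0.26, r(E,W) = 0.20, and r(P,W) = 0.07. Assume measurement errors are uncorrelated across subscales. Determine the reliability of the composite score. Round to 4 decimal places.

Var(E+P+W) = 2² + 18.1² + 6.6² + 2·[2·18.1·0.26 + 2·6.6·0.20 + 18.1·6.6·0.07] = 375.17 + 40.8284 = 415.998.
With uncorrelated errors the cross-covariances are all true-score covariance, so they carry over unchanged; only the diagonal terms shrink to ρᵢσᵢ².
True-score variance = [2²·0.87 + 18.1²·0.95 + 6.6²·0.62] + 40.8284 = 341.717 + 40.8284 = 382.545.
Reliability = 382.545 / 415.998 = 0.9196.

0.9196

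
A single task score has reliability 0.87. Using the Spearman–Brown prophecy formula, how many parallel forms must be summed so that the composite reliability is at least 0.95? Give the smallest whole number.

k ≥ ρ*(1−ρ₁)/(ρ₁(1−ρ*)) = 0.95·0.13 / (0.87·0.05) = 2.839.
Smallest integer k = 3.

3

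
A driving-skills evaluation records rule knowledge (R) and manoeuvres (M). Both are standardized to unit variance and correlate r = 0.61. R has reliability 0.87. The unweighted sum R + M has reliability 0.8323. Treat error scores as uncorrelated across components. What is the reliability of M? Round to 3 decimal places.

Var(R+M) = 2 + 2·0.61 = 3.220.
True-score variance = ρ_R + ρ_M + 2·0.61, so 0.8323 = (0.87 + ρ_M + 1.22) / 3.220.
ρ_M = 0.8323·3.220 − 0.87 − 1.22 = 0.590.

0.590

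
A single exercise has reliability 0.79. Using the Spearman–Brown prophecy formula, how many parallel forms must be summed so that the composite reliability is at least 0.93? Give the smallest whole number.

k ≥ ρ*(1−ρ₁)/(ρ₁(1−ρ*)) = 0.93·0.21 / (0.79·0.07) = 3.532.
Smallest integer k = 4.

4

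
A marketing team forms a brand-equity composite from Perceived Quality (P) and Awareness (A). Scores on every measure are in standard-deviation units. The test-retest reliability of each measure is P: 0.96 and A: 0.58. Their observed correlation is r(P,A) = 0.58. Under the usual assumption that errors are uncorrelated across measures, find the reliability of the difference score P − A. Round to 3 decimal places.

Var(P−A) = 1 + 1 − 2·0.58 = 2 − 1.16 = 0.84.
With uncorrelated errors the cross-covariances are all true-score covariance, so they carry over unchanged; only the diagonal terms shrink to ρᵢσᵢ².
True-score variance = [0.96 + 0.58] − 1.16 = 1.54 − 1.16 = 0.38.
Reliability = 0.38 / 0.84 = 0.452.

0.452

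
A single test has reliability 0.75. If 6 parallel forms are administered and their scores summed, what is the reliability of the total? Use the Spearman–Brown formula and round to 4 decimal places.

ρ_k = kρ / (1 + (k−1)ρ) = 6·0.75 / (1 + 5·0.75) = 4.500 / 4.750 = 0.9474.

0.9474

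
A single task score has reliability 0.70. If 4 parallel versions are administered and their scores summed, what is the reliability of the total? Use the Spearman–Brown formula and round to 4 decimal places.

0.9032

ρ_k = kρ / (1 + (k−1)ρ) = 4·0.70 / (1 + 3·0.70) = 2.800 / 3.100 = 0.9032.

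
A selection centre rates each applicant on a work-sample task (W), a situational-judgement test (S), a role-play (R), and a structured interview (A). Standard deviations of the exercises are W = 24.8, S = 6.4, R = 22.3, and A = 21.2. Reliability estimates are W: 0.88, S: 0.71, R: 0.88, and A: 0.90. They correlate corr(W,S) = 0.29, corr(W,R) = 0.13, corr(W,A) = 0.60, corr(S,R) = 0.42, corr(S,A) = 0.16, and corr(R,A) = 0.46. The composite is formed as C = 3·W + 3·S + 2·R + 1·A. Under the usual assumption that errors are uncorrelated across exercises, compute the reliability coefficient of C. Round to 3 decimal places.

Var(C) = 3²·24.8² + 3²·6.4² + 2²·22.3² + 21.2² + 2·[9·24.8·6.4·0.29 + 6·24.8·22.3·0.13 + 3·24.8·21.2·0.60 + 6·6.4·22.3·0.42 + 3·6.4·21.2·0.16 + 2·22.3·21.2·0.46] = 8342.6 + 5303.44 = 13646.
Because errors are independent across components, Cov(Tᵢ,Tⱼ) = Cov(Xᵢ,Xⱼ); the off-diagonal part of the true-score variance is the same as above.
True-score variance = [3²·24.8²·0.88 + 3²·6.4²·0.71 + 2²·22.3²·0.88 + 21.2²·0.90] + 5303.44 = 7287.81 + 5303.44 = 12591.2.
Reliability = 12591.2 / 13646 = 0.923.

0.923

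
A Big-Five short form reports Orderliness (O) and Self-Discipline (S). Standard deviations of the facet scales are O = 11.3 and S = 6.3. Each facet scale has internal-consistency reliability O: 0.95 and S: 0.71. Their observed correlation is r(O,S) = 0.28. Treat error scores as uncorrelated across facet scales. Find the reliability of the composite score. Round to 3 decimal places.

0.914

Var(O+S) = 11.3² + 6.3² + 2·[11.3·6.3·0.28] = 167.38 + 39.8664 = 207.246.
With uncorrelated errors the cross-covariances are all true-score covariance, so they carry over unchanged; only the diagonal terms shrink to ρᵢσᵢ².
True-score variance = [11.3²·0.95 + 6.3²·0.71] + 39.8664 = 149.485 + 39.8664 = 189.352.
Reliability = 189.352 / 207.246 = 0.914.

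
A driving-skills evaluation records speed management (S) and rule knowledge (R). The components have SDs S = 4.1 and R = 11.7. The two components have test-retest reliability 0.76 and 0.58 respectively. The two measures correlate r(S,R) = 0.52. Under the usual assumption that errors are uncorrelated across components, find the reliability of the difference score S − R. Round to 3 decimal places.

Var(S−R) = 4.1² + 11.7² − 2·4.1·11.7·0.52 = 153.7 − 49.8888 = 103.811.
Under uncorrelated errors the observed covariances equal the true-score covariances, so only the own-variance terms attenuate.
True-score variance = [4.1²·0.76 + 11.7²·0.58] − 49.8888 = 92.1718 − 49.8888 = 42.283.
Reliability = 42.283 / 103.811 = 0.407.

0.407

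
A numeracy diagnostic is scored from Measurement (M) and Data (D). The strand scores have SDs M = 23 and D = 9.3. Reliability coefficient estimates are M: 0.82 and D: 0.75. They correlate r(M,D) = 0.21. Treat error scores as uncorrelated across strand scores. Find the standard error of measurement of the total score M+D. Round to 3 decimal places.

10.809

Var(total) = 615.49 + 89.838 = 705.328.
True-score variance = 498.647 + 89.838 = 588.486, so reliability = 0.8343.
Error variance = 705.328 − 588.486 = 116.842; SEM = √116.842 = 10.809.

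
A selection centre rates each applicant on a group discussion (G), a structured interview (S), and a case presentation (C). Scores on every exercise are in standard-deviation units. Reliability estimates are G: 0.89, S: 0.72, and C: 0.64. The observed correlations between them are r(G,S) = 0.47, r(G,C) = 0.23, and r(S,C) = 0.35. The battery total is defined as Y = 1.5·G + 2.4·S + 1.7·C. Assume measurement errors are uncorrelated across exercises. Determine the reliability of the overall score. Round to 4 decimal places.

Var(Y) = 1.5² + 2.4² + 1.7² + 2·[3.6·0.47 + 2.55·0.23 + 4.08·0.35] = 10.9 + 7.413 = 18.313.
Because errors are independent across components, Cov(Tᵢ,Tⱼ) = Cov(Xᵢ,Xⱼ); the off-diagonal part of the true-score variance is the same as above.
True-score variance = [1.5²·0.89 + 2.4²·0.72 + 1.7²·0.64] + 7.413 = 7.9993 + 7.413 = 15.4123.
Reliability = 15.4123 / 18.313 = 0.8416.

0.8416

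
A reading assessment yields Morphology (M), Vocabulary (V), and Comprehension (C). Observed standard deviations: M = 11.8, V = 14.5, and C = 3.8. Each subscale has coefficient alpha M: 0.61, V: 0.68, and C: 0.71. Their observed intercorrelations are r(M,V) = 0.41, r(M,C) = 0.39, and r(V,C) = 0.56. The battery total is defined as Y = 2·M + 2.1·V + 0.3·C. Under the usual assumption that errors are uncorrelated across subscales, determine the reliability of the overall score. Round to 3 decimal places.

0.759

Var(Y) = 2²·11.8² + 2.1²·14.5² + 0.3²·3.8² + 2·[4.2·11.8·14.5·0.41 + 0.6·11.8·3.8·0.39 + 0.63·14.5·3.8·0.56] = 1485.46 + 649.132 = 2134.59.
Under uncorrelated errors the observed covariances equal the true-score covariances, so only the own-variance terms attenuate.
True-score variance = [2²·11.8²·0.61 + 2.1²·14.5²·0.68 + 0.3²·3.8²·0.71] + 649.132 = 971.166 + 649.132 = 1620.3.
Reliability = 1620.3 / 2134.59 = 0.759.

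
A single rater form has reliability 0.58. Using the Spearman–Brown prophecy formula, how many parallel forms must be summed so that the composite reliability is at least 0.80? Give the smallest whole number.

3

k ≥ ρ*(1−ρ₁)/(ρ₁(1−ρ*)) = 0.80·0.42 / (0.58·0.20) = 2.897.
Smallest integer k = 3.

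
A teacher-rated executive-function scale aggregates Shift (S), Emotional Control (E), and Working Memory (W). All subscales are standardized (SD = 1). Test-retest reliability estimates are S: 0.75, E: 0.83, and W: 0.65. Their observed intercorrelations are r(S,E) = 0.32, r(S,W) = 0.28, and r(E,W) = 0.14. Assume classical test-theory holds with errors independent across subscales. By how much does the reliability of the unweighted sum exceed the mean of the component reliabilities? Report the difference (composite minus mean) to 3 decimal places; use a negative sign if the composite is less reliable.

Var(sum) = 3 + 1.48 = 4.48; true-score variance = 2.23 + 1.48 = 3.71; composite reliability = 0.8281.
Mean component reliability = 0.7433.
Difference = 0.8281 − 0.7433 = 0.085.

0.085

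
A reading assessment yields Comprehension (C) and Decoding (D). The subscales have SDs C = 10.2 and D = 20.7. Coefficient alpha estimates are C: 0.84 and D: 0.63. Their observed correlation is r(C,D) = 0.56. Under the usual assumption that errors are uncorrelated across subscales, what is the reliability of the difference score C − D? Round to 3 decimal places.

Var(C−D) = 10.2² + 20.7² − 2·10.2·20.7·0.56 = 532.53 − 236.477 = 296.053.
With uncorrelated errors the cross-covariances are all true-score covariance, so they carry over unchanged; only the diagonal terms shrink to ρᵢσᵢ².
True-score variance = [10.2²·0.84 + 20.7²·0.63] − 236.477 = 357.342 − 236.477 = 120.865.
Reliability = 120.865 / 296.053 = 0.408.

0.408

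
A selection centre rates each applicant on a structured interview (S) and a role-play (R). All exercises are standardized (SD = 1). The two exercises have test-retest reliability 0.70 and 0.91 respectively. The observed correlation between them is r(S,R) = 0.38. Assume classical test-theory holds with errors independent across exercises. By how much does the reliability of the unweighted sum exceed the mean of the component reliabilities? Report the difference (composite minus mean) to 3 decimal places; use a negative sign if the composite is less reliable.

0.054

Var(sum) = 2 + 0.76 = 2.76; true-score variance = 1.61 + 0.76 = 2.37; composite reliability = 0.8587.
Mean component reliability = 0.8050.
Difference = 0.8587 − 0.8050 = 0.054.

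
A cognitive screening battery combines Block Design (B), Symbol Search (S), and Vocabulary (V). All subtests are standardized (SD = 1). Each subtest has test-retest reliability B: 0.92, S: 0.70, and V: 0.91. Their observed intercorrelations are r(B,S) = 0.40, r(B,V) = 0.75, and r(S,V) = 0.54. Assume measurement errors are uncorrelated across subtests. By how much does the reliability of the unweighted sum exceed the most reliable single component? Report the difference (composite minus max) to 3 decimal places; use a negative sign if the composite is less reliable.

0.006

Var(sum) = 3 + 3.38 = 6.38; true-score variance = 2.53 + 3.38 = 5.91; composite reliability = 0.9263.
Max component reliability = 0.9200.
Difference = 0.9263 − 0.9200 = 0.006.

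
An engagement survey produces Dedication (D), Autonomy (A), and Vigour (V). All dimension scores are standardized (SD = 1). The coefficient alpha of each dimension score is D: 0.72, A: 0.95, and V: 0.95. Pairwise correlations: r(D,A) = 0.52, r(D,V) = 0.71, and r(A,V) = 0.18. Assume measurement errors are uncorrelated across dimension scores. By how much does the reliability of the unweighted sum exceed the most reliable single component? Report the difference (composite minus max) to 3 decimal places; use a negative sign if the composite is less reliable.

-0.015

Var(sum) = 3 + 2.82 = 5.82; true-score variance = 2.62 + 2.82 = 5.44; composite reliability = 0.9347.
Max component reliability = 0.9500.
Difference = 0.9347 − 0.9500 = -0.015.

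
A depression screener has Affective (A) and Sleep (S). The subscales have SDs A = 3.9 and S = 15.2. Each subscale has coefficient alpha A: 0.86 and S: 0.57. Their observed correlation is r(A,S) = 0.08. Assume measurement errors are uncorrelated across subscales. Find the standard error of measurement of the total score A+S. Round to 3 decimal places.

10.074

Var(total) = 246.25 + 9.4848 = 255.735.
True-score variance = 144.773 + 9.4848 = 154.258, so reliability = 0.6032.
Error variance = 255.735 − 154.258 = 101.477; SEM = √101.477 = 10.074.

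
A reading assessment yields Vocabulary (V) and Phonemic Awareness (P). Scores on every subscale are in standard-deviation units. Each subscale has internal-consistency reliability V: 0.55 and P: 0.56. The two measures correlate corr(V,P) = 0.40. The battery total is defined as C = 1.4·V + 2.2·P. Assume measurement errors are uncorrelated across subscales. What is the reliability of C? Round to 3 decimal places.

0.675

Var(C) = 1.4² + 2.2² + 2·[3.08·0.40] = 6.8 + 2.464 = 9.264.
With uncorrelated errors the cross-covariances are all true-score covariance, so they carry over unchanged; only the diagonal terms shrink to ρᵢσᵢ².
True-score variance = [1.4²·0.55 + 2.2²·0.56] + 2.464 = 3.7884 + 2.464 = 6.2524.
Reliability = 6.2524 / 9.264 = 0.675.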